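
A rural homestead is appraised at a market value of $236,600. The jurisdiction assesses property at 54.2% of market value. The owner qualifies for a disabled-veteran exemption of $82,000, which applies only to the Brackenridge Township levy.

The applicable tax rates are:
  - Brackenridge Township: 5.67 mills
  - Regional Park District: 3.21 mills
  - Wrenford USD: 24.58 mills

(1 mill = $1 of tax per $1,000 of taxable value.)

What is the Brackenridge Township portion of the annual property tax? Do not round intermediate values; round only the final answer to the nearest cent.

$262.16

Assessed value = $236,600 × 0.542 = $128,237.2
Brackenridge Township taxable value = $128,237.2 − $82,000 = $46,237.2
Brackenridge Township levy = $46,237.2 × 0.00567 = $262.164924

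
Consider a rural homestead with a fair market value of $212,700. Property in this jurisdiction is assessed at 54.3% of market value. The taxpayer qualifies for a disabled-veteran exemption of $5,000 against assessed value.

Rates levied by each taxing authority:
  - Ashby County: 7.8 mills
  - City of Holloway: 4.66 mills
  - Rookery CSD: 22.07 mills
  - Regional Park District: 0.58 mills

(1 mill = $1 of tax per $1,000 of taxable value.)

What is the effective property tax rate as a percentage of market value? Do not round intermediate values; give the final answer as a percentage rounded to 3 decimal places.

1.824%

Assessed value = $212,700 × 0.543 = $115,496.1
Taxable value = $115,496.1 − $5,000 = $110,496.1
Ashby County: $110,496.1 × 0.0078 = $861.86958
City of Holloway: $110,496.1 × 0.00466 = $514.911826
Rookery CSD: $110,496.1 × 0.02207 = $2,438.648927
Regional Park District: $110,496.1 × 0.00058 = $64.087738
Total tax = $3,879.518071
Effective rate = $3,879.518071 ÷ $212,700 = 1.824% of market value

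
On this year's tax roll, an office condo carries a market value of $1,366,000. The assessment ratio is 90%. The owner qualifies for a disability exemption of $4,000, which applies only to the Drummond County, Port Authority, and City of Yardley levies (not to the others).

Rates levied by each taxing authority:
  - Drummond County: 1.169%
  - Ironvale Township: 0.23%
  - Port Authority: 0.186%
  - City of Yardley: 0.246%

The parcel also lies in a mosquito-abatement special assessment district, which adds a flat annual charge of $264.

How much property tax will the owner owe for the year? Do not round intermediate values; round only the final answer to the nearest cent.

Assessed value = $1,366,000 × 0.9 = $1,229,400
Drummond County: ($1,229,400 − $4,000) × 0.01169 = $1,225,400 × 0.01169 = $14,324.926
Ironvale Township: $1,229,400 × 0.0023 = $2,827.62
Port Authority: ($1,229,400 − $4,000) × 0.00186 = $1,225,400 × 0.00186 = $2,279.244
City of Yardley: ($1,229,400 − $4,000) × 0.00246 = $1,225,400 × 0.00246 = $3,014.484
Levies subtotal = $22,446.274
Total = $22,446.274 + $264 = $22,710.274

$22,710.27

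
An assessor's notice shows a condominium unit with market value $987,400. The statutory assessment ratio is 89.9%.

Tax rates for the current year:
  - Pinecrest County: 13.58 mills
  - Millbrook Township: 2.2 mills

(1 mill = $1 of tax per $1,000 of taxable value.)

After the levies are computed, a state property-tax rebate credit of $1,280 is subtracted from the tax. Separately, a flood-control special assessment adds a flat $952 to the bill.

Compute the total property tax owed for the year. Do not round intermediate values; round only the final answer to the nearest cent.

Assessed value = $987,400 × 0.899 = $887,672.6
Pinecrest County: $887,672.6 × 0.01358 = $12,054.593908
Millbrook Township: $887,672.6 × 0.0022 = $1,952.87972
Levies subtotal = $14,007.473628
After credit = $14,007.473628 − $1,280 = $12,727.473628
Total = $12,727.473628 + $952 = $13,679.473628

$13,679.47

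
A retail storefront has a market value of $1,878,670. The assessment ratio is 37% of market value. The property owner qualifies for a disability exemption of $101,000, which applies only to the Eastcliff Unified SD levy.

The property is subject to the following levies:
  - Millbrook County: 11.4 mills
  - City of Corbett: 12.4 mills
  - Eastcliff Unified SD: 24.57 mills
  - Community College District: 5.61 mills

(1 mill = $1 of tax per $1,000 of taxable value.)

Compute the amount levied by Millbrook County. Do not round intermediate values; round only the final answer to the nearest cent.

$7,924.23

Assessed value = $1,878,670 × 0.37 = $695,107.9
Millbrook County taxable value = $695,107.9 (exemption does not apply)
Millbrook County levy = $695,107.9 × 0.0114 = $7,924.23006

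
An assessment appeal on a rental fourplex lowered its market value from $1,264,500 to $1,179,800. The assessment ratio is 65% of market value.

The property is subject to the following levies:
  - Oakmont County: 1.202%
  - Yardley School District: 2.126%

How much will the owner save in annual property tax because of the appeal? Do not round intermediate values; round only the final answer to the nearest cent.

$1,832.23

Old assessed value = $1,264,500 × 0.65 = $821,925
New assessed value = $1,179,800 × 0.65 = $766,870
Combined rate = 0.01202 + 0.02126 = 0.03328
Old tax = $821,925 × 0.03328 = $27,353.664
New tax = $766,870 × 0.03328 = $25,521.4336
Reduction = $27,353.664 − $25,521.4336 = $1,832.2304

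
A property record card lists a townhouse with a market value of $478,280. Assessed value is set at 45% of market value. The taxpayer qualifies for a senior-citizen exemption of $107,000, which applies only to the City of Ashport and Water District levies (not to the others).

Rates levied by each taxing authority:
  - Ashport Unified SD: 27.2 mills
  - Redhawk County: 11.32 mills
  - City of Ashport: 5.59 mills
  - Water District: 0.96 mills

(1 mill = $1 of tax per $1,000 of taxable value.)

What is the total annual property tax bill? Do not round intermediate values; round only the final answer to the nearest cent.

Assessed value = $478,280 × 0.45 = $215,226
Ashport Unified SD: $215,226 × 0.0272 = $5,854.1472
Redhawk County: $215,226 × 0.01132 = $2,436.35832
City of Ashport: ($215,226 − $107,000) × 0.00559 = $108,226 × 0.00559 = $604.98334
Water District: ($215,226 − $107,000) × 0.00096 = $108,226 × 0.00096 = $103.89696
Total = $8,999.38582

$8,999.39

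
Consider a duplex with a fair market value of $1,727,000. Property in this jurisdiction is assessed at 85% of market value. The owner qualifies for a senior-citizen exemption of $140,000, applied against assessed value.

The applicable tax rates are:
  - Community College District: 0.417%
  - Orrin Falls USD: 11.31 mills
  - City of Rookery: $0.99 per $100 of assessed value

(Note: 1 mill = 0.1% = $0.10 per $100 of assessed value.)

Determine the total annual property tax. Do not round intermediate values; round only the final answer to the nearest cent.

Assessed value = $1,727,000 × 0.85 = $1,467,950
Taxable value = $1,467,950 − $140,000 = $1,327,950
Community College District: $1,327,950 × 0.00417 = $5,537.5515
Orrin Falls USD: $1,327,950 × 0.01131 = $15,019.1145
City of Rookery: $1,327,950 × 0.0099 = $13,146.705
Total = $33,703.371

$33,703.37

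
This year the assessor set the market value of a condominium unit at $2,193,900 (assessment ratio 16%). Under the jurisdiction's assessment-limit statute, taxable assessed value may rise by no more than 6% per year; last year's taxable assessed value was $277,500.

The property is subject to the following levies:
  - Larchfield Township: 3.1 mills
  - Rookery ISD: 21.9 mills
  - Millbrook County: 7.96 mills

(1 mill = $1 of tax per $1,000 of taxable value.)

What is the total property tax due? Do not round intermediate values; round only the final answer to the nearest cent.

$9,695.18

Uncapped assessed value = $2,193,900 × 0.16 = $351,024
Cap limit = $277,500 × 1.06 = $294,150
Taxable assessed value = min($351,024, $294,150) = $294,150 (cap binds)
Larchfield Township: $294,150 × 0.0031 = $911.865
Rookery ISD: $294,150 × 0.0219 = $6,441.885
Millbrook County: $294,150 × 0.00796 = $2,341.434
Total = $9,695.184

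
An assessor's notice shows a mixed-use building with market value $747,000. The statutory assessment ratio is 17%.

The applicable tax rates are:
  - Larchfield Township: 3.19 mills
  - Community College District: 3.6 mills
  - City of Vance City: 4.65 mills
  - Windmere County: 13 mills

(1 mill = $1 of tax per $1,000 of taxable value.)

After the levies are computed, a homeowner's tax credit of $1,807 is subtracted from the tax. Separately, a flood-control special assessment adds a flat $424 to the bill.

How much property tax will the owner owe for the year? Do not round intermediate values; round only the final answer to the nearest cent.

$1,720.64

Assessed value = $747,000 × 0.17 = $126,990
Larchfield Township: $126,990 × 0.00319 = $405.0981
Community College District: $126,990 × 0.0036 = $457.164
City of Vance City: $126,990 × 0.00465 = $590.5035
Windmere County: $126,990 × 0.013 = $1,650.87
Levies subtotal = $3,103.6356
After credit = $3,103.6356 − $1,807 = $1,296.6356
Total = $1,296.6356 + $424 = $1,720.6356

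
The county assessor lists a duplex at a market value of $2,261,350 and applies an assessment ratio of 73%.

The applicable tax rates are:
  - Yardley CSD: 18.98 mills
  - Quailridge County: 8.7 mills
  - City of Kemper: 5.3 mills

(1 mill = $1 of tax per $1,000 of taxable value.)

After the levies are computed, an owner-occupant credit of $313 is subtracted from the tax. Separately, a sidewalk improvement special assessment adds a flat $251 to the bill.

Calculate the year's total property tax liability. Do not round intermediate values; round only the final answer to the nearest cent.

$54,380.91

Assessed value = $2,261,350 × 0.73 = $1,650,785.5
Yardley CSD: $1,650,785.5 × 0.01898 = $31,331.90879
Quailridge County: $1,650,785.5 × 0.0087 = $14,361.83385
City of Kemper: $1,650,785.5 × 0.0053 = $8,749.16315
Levies subtotal = $54,442.90579
After credit = $54,442.90579 − $313 = $54,129.90579
Total = $54,129.90579 + $251 = $54,380.90579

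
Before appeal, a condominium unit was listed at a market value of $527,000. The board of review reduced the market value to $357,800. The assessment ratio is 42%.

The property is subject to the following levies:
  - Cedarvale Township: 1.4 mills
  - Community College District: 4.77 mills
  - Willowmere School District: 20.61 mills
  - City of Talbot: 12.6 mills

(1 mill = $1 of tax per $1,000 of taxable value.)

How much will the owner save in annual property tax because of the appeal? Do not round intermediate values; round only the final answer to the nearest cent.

$2,798.50

Old assessed value = $527,000 × 0.42 = $221,340
New assessed value = $357,800 × 0.42 = $150,276
Combined rate = 0.0014 + 0.00477 + 0.02061 + 0.0126 = 0.03938
Old tax = $221,340 × 0.03938 = $8,716.3692
New tax = $150,276 × 0.03938 = $5,917.86888
Reduction = $8,716.3692 − $5,917.86888 = $2,798.50032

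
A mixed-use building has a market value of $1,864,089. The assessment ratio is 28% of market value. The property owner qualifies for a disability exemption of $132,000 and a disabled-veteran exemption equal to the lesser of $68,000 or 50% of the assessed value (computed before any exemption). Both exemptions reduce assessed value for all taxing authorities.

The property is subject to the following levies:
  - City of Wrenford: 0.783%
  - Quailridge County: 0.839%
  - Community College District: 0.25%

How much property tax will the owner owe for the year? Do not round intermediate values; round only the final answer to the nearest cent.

$6,026.81

Assessed value = $1,864,089 × 0.28 = $521,944.92
Disabled-veteran exemption = min($68,000, 50% × $521,944.92) = min($68,000, $260,972.46) = $68,000 (dollar cap binds)
Taxable value = $521,944.92 − $132,000 − $68,000 = $321,944.92
City of Wrenford: $321,944.92 × 0.00783 = $2,520.8287236
Quailridge County: $321,944.92 × 0.00839 = $2,701.1178788
Community College District: $321,944.92 × 0.0025 = $804.8623
Total = $6,026.8089024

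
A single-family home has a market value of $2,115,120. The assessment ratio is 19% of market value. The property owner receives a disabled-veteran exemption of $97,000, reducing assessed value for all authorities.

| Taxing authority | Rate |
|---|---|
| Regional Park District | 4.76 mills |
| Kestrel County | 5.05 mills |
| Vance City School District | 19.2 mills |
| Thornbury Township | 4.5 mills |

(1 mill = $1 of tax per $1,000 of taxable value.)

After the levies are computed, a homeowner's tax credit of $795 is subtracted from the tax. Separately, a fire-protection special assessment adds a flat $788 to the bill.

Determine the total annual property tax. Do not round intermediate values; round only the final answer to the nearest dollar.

Assessed value = $2,115,120 × 0.19 = $401,872.8
Taxable value = $401,872.8 − $97,000 = $304,872.8
Regional Park District: $304,872.8 × 0.00476 = $1,451.194528
Kestrel County: $304,872.8 × 0.00505 = $1,539.60764
Vance City School District: $304,872.8 × 0.0192 = $5,853.55776
Thornbury Township: $304,872.8 × 0.0045 = $1,371.9276
Levies subtotal = $10,216.287528
After credit = $10,216.287528 − $795 = $9,421.287528
Total = $9,421.287528 + $788 = $10,209.287528

$10,209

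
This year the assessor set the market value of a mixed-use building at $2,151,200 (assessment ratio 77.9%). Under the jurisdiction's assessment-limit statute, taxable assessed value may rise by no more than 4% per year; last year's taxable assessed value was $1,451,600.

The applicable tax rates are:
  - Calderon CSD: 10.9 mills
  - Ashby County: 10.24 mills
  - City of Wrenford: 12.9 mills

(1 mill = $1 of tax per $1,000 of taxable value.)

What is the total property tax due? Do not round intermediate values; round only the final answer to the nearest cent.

Uncapped assessed value = $2,151,200 × 0.779 = $1,675,784.8
Cap limit = $1,451,600 × 1.04 = $1,509,664
Taxable assessed value = min($1,675,784.8, $1,509,664) = $1,509,664 (cap binds)
Calderon CSD: $1,509,664 × 0.0109 = $16,455.3376
Ashby County: $1,509,664 × 0.01024 = $15,458.95936
City of Wrenford: $1,509,664 × 0.0129 = $19,474.6656
Total = $51,388.96256

$51,388.96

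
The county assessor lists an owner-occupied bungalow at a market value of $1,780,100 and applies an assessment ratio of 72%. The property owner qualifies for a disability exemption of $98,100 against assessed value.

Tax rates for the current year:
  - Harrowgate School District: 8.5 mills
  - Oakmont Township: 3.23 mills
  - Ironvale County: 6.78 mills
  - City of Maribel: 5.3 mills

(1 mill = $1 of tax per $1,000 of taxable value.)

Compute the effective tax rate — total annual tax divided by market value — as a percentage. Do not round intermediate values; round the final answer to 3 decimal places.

Assessed value = $1,780,100 × 0.72 = $1,281,672
Taxable value = $1,281,672 − $98,100 = $1,183,572
Harrowgate School District: $1,183,572 × 0.0085 = $10,060.362
Oakmont Township: $1,183,572 × 0.00323 = $3,822.93756
Ironvale County: $1,183,572 × 0.00678 = $8,024.61816
City of Maribel: $1,183,572 × 0.0053 = $6,272.9316
Total tax = $28,180.84932
Effective rate = $28,180.84932 ÷ $1,780,100 = 1.583% of market value

1.583%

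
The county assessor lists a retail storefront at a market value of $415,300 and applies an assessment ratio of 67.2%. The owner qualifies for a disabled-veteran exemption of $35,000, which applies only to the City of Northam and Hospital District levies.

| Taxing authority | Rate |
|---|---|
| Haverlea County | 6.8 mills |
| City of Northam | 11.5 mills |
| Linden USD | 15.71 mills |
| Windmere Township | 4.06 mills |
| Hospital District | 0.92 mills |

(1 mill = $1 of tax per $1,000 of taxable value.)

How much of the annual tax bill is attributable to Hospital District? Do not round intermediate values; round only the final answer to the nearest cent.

Assessed value = $415,300 × 0.672 = $279,081.6
Hospital District taxable value = $279,081.6 − $35,000 = $244,081.6
Hospital District levy = $244,081.6 × 0.00092 = $224.555072

$224.56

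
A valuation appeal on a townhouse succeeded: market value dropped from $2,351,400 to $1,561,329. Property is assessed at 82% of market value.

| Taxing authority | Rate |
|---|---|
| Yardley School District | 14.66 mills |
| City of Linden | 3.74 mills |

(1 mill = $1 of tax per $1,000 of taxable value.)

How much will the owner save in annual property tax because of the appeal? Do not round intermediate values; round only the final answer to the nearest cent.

Old assessed value = $2,351,400 × 0.82 = $1,928,148
New assessed value = $1,561,329 × 0.82 = $1,280,289.78
Combined rate = 0.01466 + 0.00374 = 0.0184
Old tax = $1,928,148 × 0.0184 = $35,477.9232
New tax = $1,280,289.78 × 0.0184 = $23,557.331952
Reduction = $35,477.9232 − $23,557.331952 = $11,920.591248

$11,920.59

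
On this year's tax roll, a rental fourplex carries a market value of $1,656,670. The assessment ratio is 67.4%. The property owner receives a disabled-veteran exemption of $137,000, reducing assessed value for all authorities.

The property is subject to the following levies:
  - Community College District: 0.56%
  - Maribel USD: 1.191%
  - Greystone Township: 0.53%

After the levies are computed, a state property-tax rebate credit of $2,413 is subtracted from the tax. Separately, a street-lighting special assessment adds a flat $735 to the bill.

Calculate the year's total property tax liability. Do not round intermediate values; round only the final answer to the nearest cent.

$20,666.58

Assessed value = $1,656,670 × 0.674 = $1,116,595.58
Taxable value = $1,116,595.58 − $137,000 = $979,595.58
Community College District: $979,595.58 × 0.0056 = $5,485.735248
Maribel USD: $979,595.58 × 0.01191 = $11,666.9833578
Greystone Township: $979,595.58 × 0.0053 = $5,191.856574
Levies subtotal = $22,344.5751798
After credit = $22,344.5751798 − $2,413 = $19,931.5751798
Total = $19,931.5751798 + $735 = $20,666.5751798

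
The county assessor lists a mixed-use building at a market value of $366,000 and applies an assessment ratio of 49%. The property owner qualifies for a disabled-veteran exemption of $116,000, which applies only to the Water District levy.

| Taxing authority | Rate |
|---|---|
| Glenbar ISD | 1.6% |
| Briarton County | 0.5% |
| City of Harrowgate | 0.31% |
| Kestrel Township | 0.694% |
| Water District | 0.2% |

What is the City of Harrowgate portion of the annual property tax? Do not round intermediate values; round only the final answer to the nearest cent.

$555.95

Assessed value = $366,000 × 0.49 = $179,340
City of Harrowgate taxable value = $179,340 (exemption does not apply)
City of Harrowgate levy = $179,340 × 0.0031 = $555.954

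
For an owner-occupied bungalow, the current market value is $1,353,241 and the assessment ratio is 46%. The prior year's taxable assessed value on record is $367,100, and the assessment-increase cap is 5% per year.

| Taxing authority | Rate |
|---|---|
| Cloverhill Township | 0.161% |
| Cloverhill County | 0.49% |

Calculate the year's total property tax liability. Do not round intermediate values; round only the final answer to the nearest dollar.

Uncapped assessed value = $1,353,241 × 0.46 = $622,490.86
Cap limit = $367,100 × 1.05 = $385,455
Taxable assessed value = min($622,490.86, $385,455) = $385,455 (cap binds)
Cloverhill Township: $385,455 × 0.00161 = $620.58255
Cloverhill County: $385,455 × 0.0049 = $1,888.7295
Total = $2,509.31205

$2,509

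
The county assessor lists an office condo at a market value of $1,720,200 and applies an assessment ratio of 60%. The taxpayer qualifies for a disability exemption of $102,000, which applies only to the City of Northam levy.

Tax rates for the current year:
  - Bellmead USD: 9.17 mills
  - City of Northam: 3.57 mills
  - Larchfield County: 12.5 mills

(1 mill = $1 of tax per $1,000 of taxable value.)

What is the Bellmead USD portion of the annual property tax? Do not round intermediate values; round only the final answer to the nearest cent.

$9,464.54

Assessed value = $1,720,200 × 0.6 = $1,032,120
Bellmead USD taxable value = $1,032,120 (exemption does not apply)
Bellmead USD levy = $1,032,120 × 0.00917 = $9,464.5404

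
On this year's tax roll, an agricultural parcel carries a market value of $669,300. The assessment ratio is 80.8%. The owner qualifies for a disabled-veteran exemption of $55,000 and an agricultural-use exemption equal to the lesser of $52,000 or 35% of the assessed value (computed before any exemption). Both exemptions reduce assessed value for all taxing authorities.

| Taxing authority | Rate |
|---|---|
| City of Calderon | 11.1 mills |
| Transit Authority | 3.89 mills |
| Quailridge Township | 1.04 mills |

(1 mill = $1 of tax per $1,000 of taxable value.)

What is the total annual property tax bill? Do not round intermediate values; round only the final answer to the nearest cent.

$6,953.72

Assessed value = $669,300 × 0.808 = $540,794.4
Agricultural-use exemption = min($52,000, 35% × $540,794.4) = min($52,000, $189,278.04) = $52,000 (dollar cap binds)
Taxable value = $540,794.4 − $55,000 − $52,000 = $433,794.4
City of Calderon: $433,794.4 × 0.0111 = $4,815.11784
Transit Authority: $433,794.4 × 0.00389 = $1,687.460216
Quailridge Township: $433,794.4 × 0.00104 = $451.146176
Total = $6,953.724232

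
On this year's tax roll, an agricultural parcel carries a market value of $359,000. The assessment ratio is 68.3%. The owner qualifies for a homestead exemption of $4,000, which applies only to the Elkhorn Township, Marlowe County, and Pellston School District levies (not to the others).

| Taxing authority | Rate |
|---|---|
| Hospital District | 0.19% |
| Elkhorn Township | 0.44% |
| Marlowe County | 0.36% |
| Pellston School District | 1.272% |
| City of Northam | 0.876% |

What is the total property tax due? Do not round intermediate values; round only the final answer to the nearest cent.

Assessed value = $359,000 × 0.683 = $245,197
Hospital District: $245,197 × 0.0019 = $465.8743
Elkhorn Township: ($245,197 − $4,000) × 0.0044 = $241,197 × 0.0044 = $1,061.2668
Marlowe County: ($245,197 − $4,000) × 0.0036 = $241,197 × 0.0036 = $868.3092
Pellston School District: ($245,197 − $4,000) × 0.01272 = $241,197 × 0.01272 = $3,068.02584
City of Northam: $245,197 × 0.00876 = $2,147.92572
Total = $7,611.40186

$7,611.40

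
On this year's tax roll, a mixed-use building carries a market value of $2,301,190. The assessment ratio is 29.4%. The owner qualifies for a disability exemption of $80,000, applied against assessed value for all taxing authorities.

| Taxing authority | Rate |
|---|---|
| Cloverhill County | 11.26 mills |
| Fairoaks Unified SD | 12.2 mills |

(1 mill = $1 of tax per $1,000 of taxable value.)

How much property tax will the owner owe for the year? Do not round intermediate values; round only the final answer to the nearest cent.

Assessed value = $2,301,190 × 0.294 = $676,549.86
Taxable value = $676,549.86 − $80,000 = $596,549.86
Cloverhill County: $596,549.86 × 0.01126 = $6,717.1514236
Fairoaks Unified SD: $596,549.86 × 0.0122 = $7,277.908292
Total = $6,717.1514236 + $7,277.908292 = $13,995.0597156

$13,995.06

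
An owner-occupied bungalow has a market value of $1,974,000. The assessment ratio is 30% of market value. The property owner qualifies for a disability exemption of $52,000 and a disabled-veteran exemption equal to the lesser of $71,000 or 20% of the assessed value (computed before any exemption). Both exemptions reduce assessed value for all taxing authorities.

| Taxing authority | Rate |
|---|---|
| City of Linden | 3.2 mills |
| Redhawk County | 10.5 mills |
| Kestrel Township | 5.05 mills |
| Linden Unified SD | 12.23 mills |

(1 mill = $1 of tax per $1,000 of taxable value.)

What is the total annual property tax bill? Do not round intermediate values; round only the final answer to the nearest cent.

$14,535.82

Assessed value = $1,974,000 × 0.3 = $592,200
Disabled-veteran exemption = min($71,000, 20% × $592,200) = min($71,000, $118,440) = $71,000 (dollar cap binds)
Taxable value = $592,200 − $52,000 − $71,000 = $469,200
City of Linden: $469,200 × 0.0032 = $1,501.44
Redhawk County: $469,200 × 0.0105 = $4,926.6
Kestrel Township: $469,200 × 0.00505 = $2,369.46
Linden Unified SD: $469,200 × 0.01223 = $5,738.316
Total = $14,535.816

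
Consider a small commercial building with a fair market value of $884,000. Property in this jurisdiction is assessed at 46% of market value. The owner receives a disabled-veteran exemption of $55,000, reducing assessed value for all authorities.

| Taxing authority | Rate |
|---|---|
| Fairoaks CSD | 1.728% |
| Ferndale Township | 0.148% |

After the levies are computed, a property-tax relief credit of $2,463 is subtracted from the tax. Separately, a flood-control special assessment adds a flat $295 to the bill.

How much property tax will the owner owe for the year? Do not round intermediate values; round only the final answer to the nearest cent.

$4,428.77

Assessed value = $884,000 × 0.46 = $406,640
Taxable value = $406,640 − $55,000 = $351,640
Fairoaks CSD: $351,640 × 0.01728 = $6,076.3392
Ferndale Township: $351,640 × 0.00148 = $520.4272
Levies subtotal = $6,596.7664
After credit = $6,596.7664 − $2,463 = $4,133.7664
Total = $4,133.7664 + $295 = $4,428.7664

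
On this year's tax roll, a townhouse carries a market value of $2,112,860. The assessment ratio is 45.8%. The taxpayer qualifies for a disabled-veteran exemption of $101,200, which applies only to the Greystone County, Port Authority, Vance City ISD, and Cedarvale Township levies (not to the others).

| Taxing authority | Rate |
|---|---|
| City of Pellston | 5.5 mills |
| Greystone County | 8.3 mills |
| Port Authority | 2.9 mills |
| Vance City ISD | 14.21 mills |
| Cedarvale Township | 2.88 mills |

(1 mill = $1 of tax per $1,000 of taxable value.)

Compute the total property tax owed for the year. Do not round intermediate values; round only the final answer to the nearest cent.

$29,835.29

Assessed value = $2,112,860 × 0.458 = $967,689.88
City of Pellston: $967,689.88 × 0.0055 = $5,322.29434
Greystone County: ($967,689.88 − $101,200) × 0.0083 = $866,489.88 × 0.0083 = $7,191.866004
Port Authority: ($967,689.88 − $101,200) × 0.0029 = $866,489.88 × 0.0029 = $2,512.820652
Vance City ISD: ($967,689.88 − $101,200) × 0.01421 = $866,489.88 × 0.01421 = $12,312.8211948
Cedarvale Township: ($967,689.88 − $101,200) × 0.00288 = $866,489.88 × 0.00288 = $2,495.4908544
Total = $29,835.2930452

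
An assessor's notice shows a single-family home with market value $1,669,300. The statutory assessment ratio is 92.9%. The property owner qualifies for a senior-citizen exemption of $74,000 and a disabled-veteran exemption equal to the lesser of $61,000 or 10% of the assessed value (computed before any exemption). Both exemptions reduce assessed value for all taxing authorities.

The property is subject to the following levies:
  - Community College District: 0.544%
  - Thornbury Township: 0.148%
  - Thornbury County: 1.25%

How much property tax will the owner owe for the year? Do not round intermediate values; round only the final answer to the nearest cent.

$27,494.44

Assessed value = $1,669,300 × 0.929 = $1,550,779.7
Disabled-veteran exemption = min($61,000, 10% × $1,550,779.7) = min($61,000, $155,077.97) = $61,000 (dollar cap binds)
Taxable value = $1,550,779.7 − $74,000 − $61,000 = $1,415,779.7
Community College District: $1,415,779.7 × 0.00544 = $7,701.841568
Thornbury Township: $1,415,779.7 × 0.00148 = $2,095.353956
Thornbury County: $1,415,779.7 × 0.0125 = $17,697.24625
Total = $27,494.441774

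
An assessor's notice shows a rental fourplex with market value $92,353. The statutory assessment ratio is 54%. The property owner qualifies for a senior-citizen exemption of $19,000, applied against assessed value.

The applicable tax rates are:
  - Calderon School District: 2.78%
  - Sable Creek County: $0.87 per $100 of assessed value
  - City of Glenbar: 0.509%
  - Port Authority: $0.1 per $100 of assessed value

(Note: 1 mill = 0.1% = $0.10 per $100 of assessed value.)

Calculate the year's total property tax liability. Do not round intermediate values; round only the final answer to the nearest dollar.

$1,315

Assessed value = $92,353 × 0.54 = $49,870.62
Taxable value = $49,870.62 − $19,000 = $30,870.62
Calderon School District: $30,870.62 × 0.0278 = $858.203236
Sable Creek County: $30,870.62 × 0.0087 = $268.574394
City of Glenbar: $30,870.62 × 0.00509 = $157.1314558
Port Authority: $30,870.62 × 0.001 = $30.87062
Total = $1,314.7797058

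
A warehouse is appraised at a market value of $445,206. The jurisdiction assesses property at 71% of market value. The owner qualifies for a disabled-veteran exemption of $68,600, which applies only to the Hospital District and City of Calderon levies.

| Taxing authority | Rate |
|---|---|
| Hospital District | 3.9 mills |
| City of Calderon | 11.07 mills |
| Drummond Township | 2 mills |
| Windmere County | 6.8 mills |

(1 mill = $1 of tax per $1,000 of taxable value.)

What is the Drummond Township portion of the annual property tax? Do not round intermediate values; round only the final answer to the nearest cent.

$632.19

Assessed value = $445,206 × 0.71 = $316,096.26
Drummond Township taxable value = $316,096.26 (exemption does not apply)
Drummond Township levy = $316,096.26 × 0.002 = $632.19252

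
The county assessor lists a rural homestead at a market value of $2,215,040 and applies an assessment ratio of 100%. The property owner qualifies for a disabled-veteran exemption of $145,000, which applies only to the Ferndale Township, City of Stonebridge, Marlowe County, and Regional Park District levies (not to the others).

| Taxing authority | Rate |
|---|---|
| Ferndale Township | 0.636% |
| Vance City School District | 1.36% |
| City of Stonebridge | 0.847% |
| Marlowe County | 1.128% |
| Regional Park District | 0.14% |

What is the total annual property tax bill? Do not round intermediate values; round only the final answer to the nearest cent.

Assessed value = $2,215,040 × 1 = $2,215,040
Ferndale Township: ($2,215,040 − $145,000) × 0.00636 = $2,070,040 × 0.00636 = $13,165.4544
Vance City School District: $2,215,040 × 0.0136 = $30,124.544
City of Stonebridge: ($2,215,040 − $145,000) × 0.00847 = $2,070,040 × 0.00847 = $17,533.2388
Marlowe County: ($2,215,040 − $145,000) × 0.01128 = $2,070,040 × 0.01128 = $23,350.0512
Regional Park District: ($2,215,040 − $145,000) × 0.0014 = $2,070,040 × 0.0014 = $2,898.056
Total = $87,071.3444

$87,071.34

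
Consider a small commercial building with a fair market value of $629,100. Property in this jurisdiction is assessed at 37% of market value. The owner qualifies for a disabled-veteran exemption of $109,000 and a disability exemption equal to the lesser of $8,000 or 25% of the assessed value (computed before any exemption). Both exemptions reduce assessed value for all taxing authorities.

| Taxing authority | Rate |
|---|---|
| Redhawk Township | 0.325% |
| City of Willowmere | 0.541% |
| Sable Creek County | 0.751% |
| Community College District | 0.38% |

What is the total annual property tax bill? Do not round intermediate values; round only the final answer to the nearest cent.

$2,311.87

Assessed value = $629,100 × 0.37 = $232,767
Disability exemption = min($8,000, 25% × $232,767) = min($8,000, $58,191.75) = $8,000 (dollar cap binds)
Taxable value = $232,767 − $109,000 − $8,000 = $115,767
Redhawk Township: $115,767 × 0.00325 = $376.24275
City of Willowmere: $115,767 × 0.00541 = $626.29947
Sable Creek County: $115,767 × 0.00751 = $869.41017
Community College District: $115,767 × 0.0038 = $439.9146
Total = $2,311.86699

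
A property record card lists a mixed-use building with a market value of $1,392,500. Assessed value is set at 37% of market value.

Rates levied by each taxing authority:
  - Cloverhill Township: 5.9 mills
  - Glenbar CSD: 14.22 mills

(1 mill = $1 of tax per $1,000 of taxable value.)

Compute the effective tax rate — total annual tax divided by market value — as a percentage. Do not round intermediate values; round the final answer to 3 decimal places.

0.744%

Assessed value = $1,392,500 × 0.37 = $515,225
Cloverhill Township: $515,225 × 0.0059 = $3,039.8275
Glenbar CSD: $515,225 × 0.01422 = $7,326.4995
Total tax = $10,366.327
Effective rate = $10,366.327 ÷ $1,392,500 = 0.744% of market value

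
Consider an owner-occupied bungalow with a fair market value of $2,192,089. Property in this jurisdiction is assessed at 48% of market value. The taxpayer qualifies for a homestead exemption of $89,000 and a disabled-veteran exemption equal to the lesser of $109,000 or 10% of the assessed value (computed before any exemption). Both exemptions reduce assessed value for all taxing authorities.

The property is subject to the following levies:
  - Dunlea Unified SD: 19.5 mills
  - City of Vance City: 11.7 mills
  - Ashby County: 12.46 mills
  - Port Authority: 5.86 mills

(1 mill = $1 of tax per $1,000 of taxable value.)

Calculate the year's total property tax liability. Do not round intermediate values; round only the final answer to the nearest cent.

$42,487.29

Assessed value = $2,192,089 × 0.48 = $1,052,202.72
Disabled-veteran exemption = min($109,000, 10% × $1,052,202.72) = min($109,000, $105,220.272) = $105,220.272 (percentage binds)
Taxable value = $1,052,202.72 − $89,000 − $105,220.272 = $857,982.448
Dunlea Unified SD: $857,982.448 × 0.0195 = $16,730.657736
City of Vance City: $857,982.448 × 0.0117 = $10,038.3946416
Ashby County: $857,982.448 × 0.01246 = $10,690.46130208
Port Authority: $857,982.448 × 0.00586 = $5,027.77714528
Total = $42,487.29082496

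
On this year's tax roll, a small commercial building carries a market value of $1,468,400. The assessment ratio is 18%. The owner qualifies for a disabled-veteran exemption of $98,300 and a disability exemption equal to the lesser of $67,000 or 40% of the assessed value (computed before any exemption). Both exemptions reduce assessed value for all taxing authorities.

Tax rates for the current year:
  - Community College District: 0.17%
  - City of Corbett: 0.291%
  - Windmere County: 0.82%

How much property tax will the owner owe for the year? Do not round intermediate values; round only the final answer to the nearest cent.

Assessed value = $1,468,400 × 0.18 = $264,312
Disability exemption = min($67,000, 40% × $264,312) = min($67,000, $105,724.8) = $67,000 (dollar cap binds)
Taxable value = $264,312 − $98,300 − $67,000 = $99,012
Community College District: $99,012 × 0.0017 = $168.3204
City of Corbett: $99,012 × 0.00291 = $288.12492
Windmere County: $99,012 × 0.0082 = $811.8984
Total = $1,268.34372

$1,268.34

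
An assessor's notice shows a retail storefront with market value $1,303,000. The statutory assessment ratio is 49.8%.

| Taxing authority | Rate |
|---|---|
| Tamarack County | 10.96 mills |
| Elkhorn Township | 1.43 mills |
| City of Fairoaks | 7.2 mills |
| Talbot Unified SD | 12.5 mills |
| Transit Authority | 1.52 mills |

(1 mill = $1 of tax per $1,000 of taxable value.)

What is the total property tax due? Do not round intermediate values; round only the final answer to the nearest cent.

Assessed value = $1,303,000 × 0.498 = $648,894
Tamarack County: $648,894 × 0.01096 = $7,111.87824
Elkhorn Township: $648,894 × 0.00143 = $927.91842
City of Fairoaks: $648,894 × 0.0072 = $4,672.0368
Talbot Unified SD: $648,894 × 0.0125 = $8,111.175
Transit Authority: $648,894 × 0.00152 = $986.31888
Total = $7,111.87824 + $927.91842 + $4,672.0368 + $8,111.175 + $986.31888 = $21,809.32734

$21,809.33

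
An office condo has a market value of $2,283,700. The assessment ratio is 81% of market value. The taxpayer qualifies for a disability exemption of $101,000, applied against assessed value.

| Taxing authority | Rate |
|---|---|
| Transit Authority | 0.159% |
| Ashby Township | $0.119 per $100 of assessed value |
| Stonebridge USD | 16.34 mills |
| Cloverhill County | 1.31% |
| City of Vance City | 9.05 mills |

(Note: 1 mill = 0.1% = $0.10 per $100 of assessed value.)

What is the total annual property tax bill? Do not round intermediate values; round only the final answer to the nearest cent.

$72,172.85

Assessed value = $2,283,700 × 0.81 = $1,849,797
Taxable value = $1,849,797 − $101,000 = $1,748,797
Transit Authority: $1,748,797 × 0.00159 = $2,780.58723
Ashby Township: $1,748,797 × 0.00119 = $2,081.06843
Stonebridge USD: $1,748,797 × 0.01634 = $28,575.34298
Cloverhill County: $1,748,797 × 0.0131 = $22,909.2407
City of Vance City: $1,748,797 × 0.00905 = $15,826.61285
Total = $72,172.85219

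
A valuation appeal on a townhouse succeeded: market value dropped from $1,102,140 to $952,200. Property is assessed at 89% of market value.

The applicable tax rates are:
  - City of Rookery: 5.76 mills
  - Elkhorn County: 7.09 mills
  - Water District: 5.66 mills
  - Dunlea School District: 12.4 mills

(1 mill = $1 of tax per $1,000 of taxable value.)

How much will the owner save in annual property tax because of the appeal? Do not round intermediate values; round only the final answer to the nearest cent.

$4,124.83

Old assessed value = $1,102,140 × 0.89 = $980,904.6
New assessed value = $952,200 × 0.89 = $847,458
Combined rate = 0.00576 + 0.00709 + 0.00566 + 0.0124 = 0.03091
Old tax = $980,904.6 × 0.03091 = $30,319.761186
New tax = $847,458 × 0.03091 = $26,194.92678
Reduction = $30,319.761186 − $26,194.92678 = $4,124.834406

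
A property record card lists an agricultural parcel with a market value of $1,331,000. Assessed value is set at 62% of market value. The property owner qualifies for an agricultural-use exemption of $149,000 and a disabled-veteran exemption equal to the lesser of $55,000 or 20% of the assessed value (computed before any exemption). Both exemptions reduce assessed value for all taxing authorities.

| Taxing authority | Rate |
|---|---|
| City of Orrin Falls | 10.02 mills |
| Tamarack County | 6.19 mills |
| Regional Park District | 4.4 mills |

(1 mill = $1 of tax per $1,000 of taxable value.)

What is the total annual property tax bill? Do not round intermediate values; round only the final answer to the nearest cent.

$12,803.34

Assessed value = $1,331,000 × 0.62 = $825,220
Disabled-veteran exemption = min($55,000, 20% × $825,220) = min($55,000, $165,044) = $55,000 (dollar cap binds)
Taxable value = $825,220 − $149,000 − $55,000 = $621,220
City of Orrin Falls: $621,220 × 0.01002 = $6,224.6244
Tamarack County: $621,220 × 0.00619 = $3,845.3518
Regional Park District: $621,220 × 0.0044 = $2,733.368
Total = $12,803.3442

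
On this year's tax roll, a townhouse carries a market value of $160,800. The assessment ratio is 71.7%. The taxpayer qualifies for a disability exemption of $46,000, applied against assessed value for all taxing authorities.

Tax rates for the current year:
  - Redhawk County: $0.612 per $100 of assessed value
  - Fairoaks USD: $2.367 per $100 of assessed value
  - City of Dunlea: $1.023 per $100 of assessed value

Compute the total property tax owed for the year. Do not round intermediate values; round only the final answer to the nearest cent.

$2,773.13

Assessed value = $160,800 × 0.717 = $115,293.6
Taxable value = $115,293.6 − $46,000 = $69,293.6
Redhawk County: $69,293.6 × 0.00612 = $424.076832
Fairoaks USD: $69,293.6 × 0.02367 = $1,640.179512
City of Dunlea: $69,293.6 × 0.01023 = $708.873528
Total = $424.076832 + $1,640.179512 + $708.873528 = $2,773.129872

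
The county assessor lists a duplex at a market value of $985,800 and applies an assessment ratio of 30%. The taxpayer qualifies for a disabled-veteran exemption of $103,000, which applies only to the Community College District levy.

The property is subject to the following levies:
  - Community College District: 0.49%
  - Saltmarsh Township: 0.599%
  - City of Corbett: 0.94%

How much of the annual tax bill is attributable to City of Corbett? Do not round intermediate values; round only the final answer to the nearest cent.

Assessed value = $985,800 × 0.3 = $295,740
City of Corbett taxable value = $295,740 (exemption does not apply)
City of Corbett levy = $295,740 × 0.0094 = $2,779.956

$2,779.96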